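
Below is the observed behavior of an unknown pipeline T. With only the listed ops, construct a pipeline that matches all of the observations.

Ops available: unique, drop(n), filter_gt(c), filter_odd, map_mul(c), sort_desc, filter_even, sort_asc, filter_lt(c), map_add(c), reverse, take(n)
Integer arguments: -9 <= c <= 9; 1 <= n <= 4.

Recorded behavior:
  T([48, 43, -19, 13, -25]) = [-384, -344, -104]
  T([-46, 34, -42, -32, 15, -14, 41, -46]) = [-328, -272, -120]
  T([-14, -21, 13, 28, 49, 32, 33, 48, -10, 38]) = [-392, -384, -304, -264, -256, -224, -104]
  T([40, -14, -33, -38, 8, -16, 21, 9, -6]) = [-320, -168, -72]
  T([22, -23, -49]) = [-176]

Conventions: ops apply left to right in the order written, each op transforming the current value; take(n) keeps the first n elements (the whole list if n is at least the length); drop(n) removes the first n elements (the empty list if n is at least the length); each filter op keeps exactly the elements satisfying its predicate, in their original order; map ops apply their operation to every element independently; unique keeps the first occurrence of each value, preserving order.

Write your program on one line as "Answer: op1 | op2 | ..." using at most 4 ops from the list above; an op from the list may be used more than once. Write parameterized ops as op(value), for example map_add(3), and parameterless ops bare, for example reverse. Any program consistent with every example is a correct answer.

filter_gt(8) | map_mul(-8) | sort_asc

Check, running the answer program on each example:
  [48, 43, -19, 13, -25] -> [48, 43, 13] -> [-384, -344, -104] -> [-384, -344, -104]
  [-46, 34, -42, -32, 15, -14, 41, -46] -> [34, 15, 41] -> [-272, -120, -328] -> [-328, -272, -120]
  [-14, -21, 13, 28, 49, 32, 33, 48, -10, 38] -> [13, 28, 49, 32, 33, 48, 38] -> [-104, -224, -392, -256, -264, -384, -304] -> [-392, -384, -304, -264, -256, -224, -104]
  [40, -14, -33, -38, 8, -16, 21, 9, -6] -> [40, 21, 9] -> [-320, -168, -72] -> [-320, -168, -72]
  [22, -23, -49] -> [22] -> [-176] -> [-176]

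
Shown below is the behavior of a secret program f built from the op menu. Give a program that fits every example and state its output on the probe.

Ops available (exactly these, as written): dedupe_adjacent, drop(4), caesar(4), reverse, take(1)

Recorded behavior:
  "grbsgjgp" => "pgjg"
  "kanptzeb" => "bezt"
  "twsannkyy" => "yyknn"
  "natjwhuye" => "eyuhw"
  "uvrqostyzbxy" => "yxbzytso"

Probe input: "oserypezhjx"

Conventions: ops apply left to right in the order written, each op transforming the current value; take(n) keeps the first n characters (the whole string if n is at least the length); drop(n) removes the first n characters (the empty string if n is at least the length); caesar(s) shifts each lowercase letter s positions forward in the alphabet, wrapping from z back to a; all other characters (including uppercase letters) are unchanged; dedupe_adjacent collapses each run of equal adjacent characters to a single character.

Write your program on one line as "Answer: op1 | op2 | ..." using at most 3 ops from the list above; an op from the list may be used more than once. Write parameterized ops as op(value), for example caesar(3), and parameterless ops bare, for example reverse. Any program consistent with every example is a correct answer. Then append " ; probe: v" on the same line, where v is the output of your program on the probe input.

drop(4) | reverse ; probe: "xjhzepy"

Check, running the answer program on each example:
  "grbsgjgp" -> "gjgp" -> "pgjg"
  "kanptzeb" -> "tzeb" -> "bezt"
  "twsannkyy" -> "nnkyy" -> "yyknn"
  "natjwhuye" -> "whuye" -> "eyuhw"
  "uvrqostyzbxy" -> "ostyzbxy" -> "yxbzytso"
  probe: "oserypezhjx" -> "ypezhjx" -> "xjhzepy"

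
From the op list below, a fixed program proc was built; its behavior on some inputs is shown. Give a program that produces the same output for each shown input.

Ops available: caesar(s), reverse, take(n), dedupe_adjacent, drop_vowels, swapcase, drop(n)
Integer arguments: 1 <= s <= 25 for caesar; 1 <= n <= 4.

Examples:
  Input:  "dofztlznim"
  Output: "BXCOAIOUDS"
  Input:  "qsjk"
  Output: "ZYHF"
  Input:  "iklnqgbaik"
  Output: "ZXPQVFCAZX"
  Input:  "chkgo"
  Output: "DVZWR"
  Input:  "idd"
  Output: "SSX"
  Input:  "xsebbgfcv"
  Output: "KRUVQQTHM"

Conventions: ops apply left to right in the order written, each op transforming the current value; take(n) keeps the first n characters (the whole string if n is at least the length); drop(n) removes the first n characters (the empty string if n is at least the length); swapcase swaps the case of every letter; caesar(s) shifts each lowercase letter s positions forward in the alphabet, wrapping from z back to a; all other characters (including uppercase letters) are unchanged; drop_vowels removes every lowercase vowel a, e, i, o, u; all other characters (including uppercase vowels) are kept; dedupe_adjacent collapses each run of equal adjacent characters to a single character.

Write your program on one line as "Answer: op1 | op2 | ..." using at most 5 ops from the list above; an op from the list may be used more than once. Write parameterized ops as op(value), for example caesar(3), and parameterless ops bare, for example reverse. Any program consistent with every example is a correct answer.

caesar(1) | caesar(14) | reverse | swapcase

Check, running the answer program on each example:
  "dofztlznim" -> "epgaumaojn" -> "sduoiaocxb" -> "bxcoaiouds" -> "BXCOAIOUDS"
  "qsjk" -> "rtkl" -> "fhyz" -> "zyhf" -> "ZYHF"
  "iklnqgbaik" -> "jlmorhcbjl" -> "xzacfvqpxz" -> "zxpqvfcazx" -> "ZXPQVFCAZX"
  "chkgo" -> "dilhp" -> "rwzvd" -> "dvzwr" -> "DVZWR"
  "idd" -> "jee" -> "xss" -> "ssx" -> "SSX"
  "xsebbgfcv" -> "ytfcchgdw" -> "mhtqqvurk" -> "kruvqqthm" -> "KRUVQQTHM"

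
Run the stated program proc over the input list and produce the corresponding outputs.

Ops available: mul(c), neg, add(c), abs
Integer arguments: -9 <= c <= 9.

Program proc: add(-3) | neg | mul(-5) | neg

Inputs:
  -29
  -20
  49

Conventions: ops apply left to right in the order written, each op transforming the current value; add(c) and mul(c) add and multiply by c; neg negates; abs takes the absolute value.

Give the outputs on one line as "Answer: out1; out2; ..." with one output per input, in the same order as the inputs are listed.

Execution, op by op:
  -29 -> -32 -> 32 -> -160 -> 160
  -20 -> -23 -> 23 -> -115 -> 115
  49 -> 46 -> -46 -> 230 -> -230

160; 115; -230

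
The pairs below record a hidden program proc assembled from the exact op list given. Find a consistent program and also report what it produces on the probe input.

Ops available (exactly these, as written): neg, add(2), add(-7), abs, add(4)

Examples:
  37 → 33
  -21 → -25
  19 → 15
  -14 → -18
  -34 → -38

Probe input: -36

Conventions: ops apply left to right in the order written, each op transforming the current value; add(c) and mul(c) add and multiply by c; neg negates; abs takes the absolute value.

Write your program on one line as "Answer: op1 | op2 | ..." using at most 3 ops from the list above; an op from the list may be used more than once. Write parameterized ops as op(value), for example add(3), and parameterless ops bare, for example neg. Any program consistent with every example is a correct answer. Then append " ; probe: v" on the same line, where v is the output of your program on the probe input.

neg | add(4) | neg ; probe: -40

Check, running the answer program on each example:
  37 -> -37 -> -33 -> 33
  -21 -> 21 -> 25 -> -25
  19 -> -19 -> -15 -> 15
  -14 -> 14 -> 18 -> -18
  -34 -> 34 -> 38 -> -38
  probe: -36 -> 36 -> 40 -> -40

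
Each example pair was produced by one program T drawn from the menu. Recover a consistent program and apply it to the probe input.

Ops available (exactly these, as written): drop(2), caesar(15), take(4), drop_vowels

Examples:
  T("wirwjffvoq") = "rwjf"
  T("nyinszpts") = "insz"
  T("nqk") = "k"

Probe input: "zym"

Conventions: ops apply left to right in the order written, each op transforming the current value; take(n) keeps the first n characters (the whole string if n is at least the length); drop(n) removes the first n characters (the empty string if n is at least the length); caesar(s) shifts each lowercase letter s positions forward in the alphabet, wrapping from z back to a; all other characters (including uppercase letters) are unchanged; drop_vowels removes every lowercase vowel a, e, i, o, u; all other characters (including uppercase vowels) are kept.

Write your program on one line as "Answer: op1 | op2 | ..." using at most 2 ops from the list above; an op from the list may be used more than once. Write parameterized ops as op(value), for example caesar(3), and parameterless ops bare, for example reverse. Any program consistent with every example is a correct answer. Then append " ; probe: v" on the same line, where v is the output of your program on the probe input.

drop(2) | take(4) ; probe: "m"

Check, running the answer program on each example:
  "wirwjffvoq" -> "rwjffvoq" -> "rwjf"
  "nyinszpts" -> "inszpts" -> "insz"
  "nqk" -> "k" -> "k"
  probe: "zym" -> "m" -> "m"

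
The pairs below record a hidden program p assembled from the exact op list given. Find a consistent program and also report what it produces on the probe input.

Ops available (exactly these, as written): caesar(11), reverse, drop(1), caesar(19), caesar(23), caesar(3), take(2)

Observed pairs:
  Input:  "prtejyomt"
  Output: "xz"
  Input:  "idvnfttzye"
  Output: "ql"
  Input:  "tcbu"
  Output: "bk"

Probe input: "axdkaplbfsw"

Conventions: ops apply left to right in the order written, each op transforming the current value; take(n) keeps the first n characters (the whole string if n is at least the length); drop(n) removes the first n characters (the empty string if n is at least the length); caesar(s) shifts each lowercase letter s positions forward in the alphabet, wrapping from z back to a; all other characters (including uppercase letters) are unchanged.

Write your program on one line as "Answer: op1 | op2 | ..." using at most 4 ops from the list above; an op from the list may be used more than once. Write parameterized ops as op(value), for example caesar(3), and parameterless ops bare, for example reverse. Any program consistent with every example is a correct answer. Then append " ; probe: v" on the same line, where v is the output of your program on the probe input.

caesar(23) | caesar(11) | take(2) ; probe: "if"

Check, running the answer program on each example:
  "prtejyomt" -> "moqbgvljq" -> "xzbmrgwub" -> "xz"
  "idvnfttzye" -> "faskcqqwvb" -> "qldvnbbhgm" -> "ql"
  "tcbu" -> "qzyr" -> "bkjc" -> "bk"
  probe: "axdkaplbfsw" -> "xuahxmiycpt" -> "iflsixtjnae" -> "if"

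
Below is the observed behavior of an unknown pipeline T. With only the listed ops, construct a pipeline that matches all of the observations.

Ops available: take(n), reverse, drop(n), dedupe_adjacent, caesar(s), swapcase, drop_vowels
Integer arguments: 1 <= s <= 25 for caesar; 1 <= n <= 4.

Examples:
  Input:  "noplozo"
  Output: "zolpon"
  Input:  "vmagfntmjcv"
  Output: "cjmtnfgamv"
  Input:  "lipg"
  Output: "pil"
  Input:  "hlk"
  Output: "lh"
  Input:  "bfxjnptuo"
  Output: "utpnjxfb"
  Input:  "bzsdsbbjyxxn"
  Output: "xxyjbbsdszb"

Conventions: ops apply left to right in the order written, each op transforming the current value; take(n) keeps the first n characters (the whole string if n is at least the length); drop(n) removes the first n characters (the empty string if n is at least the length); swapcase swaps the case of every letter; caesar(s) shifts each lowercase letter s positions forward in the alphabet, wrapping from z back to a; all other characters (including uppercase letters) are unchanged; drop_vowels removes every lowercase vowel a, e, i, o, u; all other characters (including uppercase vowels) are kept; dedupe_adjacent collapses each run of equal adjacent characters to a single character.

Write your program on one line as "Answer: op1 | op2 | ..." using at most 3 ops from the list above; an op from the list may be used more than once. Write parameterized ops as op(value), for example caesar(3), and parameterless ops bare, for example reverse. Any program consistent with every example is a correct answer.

reverse | drop(1)

Check, running the answer program on each example:
  "noplozo" -> "ozolpon" -> "zolpon"
  "vmagfntmjcv" -> "vcjmtnfgamv" -> "cjmtnfgamv"
  "lipg" -> "gpil" -> "pil"
  "hlk" -> "klh" -> "lh"
  "bfxjnptuo" -> "outpnjxfb" -> "utpnjxfb"
  "bzsdsbbjyxxn" -> "nxxyjbbsdszb" -> "xxyjbbsdszb"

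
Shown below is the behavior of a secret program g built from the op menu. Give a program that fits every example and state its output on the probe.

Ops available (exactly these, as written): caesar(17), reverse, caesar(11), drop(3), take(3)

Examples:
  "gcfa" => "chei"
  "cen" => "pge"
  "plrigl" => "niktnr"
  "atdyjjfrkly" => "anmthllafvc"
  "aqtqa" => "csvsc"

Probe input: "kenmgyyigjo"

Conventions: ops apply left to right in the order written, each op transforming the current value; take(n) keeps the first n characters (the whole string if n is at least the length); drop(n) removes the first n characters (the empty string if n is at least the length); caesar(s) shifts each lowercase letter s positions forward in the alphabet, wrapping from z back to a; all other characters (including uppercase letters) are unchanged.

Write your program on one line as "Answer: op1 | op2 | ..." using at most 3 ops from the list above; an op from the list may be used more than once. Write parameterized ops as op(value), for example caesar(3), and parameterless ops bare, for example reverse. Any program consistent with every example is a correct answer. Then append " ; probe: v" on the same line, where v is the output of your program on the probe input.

caesar(17) | reverse | caesar(11) ; probe: "qlikaaiopgm"

Check, running the answer program on each example:
  "gcfa" -> "xtwr" -> "rwtx" -> "chei"
  "cen" -> "tve" -> "evt" -> "pge"
  "plrigl" -> "gcizxc" -> "cxzicg" -> "niktnr"
  "atdyjjfrkly" -> "rkupaawibcp" -> "pcbiwaapukr" -> "anmthllafvc"
  "aqtqa" -> "rhkhr" -> "rhkhr" -> "csvsc"
  probe: "kenmgyyigjo" -> "bvedxppzxaf" -> "faxzppxdevb" -> "qlikaaiopgm"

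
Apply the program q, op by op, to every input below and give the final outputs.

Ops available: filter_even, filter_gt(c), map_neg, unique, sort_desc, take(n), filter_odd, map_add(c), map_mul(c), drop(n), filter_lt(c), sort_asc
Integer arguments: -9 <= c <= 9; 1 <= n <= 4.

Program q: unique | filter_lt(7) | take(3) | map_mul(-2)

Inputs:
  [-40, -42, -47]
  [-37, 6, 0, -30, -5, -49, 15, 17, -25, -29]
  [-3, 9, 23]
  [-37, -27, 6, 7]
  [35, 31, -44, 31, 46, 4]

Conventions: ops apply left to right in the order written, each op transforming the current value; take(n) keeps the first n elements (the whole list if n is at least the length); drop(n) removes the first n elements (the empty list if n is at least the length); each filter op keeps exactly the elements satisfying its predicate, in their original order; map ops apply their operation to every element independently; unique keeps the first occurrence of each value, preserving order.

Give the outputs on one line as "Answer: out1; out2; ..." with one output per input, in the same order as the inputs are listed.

Execution, op by op:
  [-40, -42, -47] -> [-40, -42, -47] -> [-40, -42, -47] -> [-40, -42, -47] -> [80, 84, 94]
  [-37, 6, 0, -30, -5, -49, 15, 17, -25, -29] -> [-37, 6, 0, -30, -5, -49, 15, 17, -25, -29] -> [-37, 6, 0, -30, -5, -49, -25, -29] -> [-37, 6, 0] -> [74, -12, 0]
  [-3, 9, 23] -> [-3, 9, 23] -> [-3] -> [-3] -> [6]
  [-37, -27, 6, 7] -> [-37, -27, 6, 7] -> [-37, -27, 6] -> [-37, -27, 6] -> [74, 54, -12]
  [35, 31, -44, 31, 46, 4] -> [35, 31, -44, 46, 4] -> [-44, 4] -> [-44, 4] -> [88, -8]

[80, 84, 94]; [74, -12, 0]; [6]; [74, 54, -12]; [88, -8]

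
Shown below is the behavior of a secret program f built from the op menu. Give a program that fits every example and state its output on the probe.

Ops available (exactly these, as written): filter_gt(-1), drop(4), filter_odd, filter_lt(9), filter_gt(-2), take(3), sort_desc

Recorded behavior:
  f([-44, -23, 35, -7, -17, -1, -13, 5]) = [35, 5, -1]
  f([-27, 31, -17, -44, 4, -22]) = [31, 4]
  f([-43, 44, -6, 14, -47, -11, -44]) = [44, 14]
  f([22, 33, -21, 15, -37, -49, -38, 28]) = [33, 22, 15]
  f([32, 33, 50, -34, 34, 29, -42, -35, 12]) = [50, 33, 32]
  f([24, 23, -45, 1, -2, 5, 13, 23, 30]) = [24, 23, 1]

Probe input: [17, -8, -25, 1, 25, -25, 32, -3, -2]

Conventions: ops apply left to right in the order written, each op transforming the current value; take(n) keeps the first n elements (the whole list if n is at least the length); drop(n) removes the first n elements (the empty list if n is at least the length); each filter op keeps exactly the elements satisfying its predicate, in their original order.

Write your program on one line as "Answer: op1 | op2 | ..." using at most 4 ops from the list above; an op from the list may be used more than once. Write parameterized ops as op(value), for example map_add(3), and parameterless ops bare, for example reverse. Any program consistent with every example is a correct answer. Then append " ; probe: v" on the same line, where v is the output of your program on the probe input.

filter_gt(-2) | take(3) | sort_desc ; probe: [25, 17, 1]

Check, running the answer program on each example:
  [-44, -23, 35, -7, -17, -1, -13, 5] -> [35, -1, 5] -> [35, -1, 5] -> [35, 5, -1]
  [-27, 31, -17, -44, 4, -22] -> [31, 4] -> [31, 4] -> [31, 4]
  [-43, 44, -6, 14, -47, -11, -44] -> [44, 14] -> [44, 14] -> [44, 14]
  [22, 33, -21, 15, -37, -49, -38, 28] -> [22, 33, 15, 28] -> [22, 33, 15] -> [33, 22, 15]
  [32, 33, 50, -34, 34, 29, -42, -35, 12] -> [32, 33, 50, 34, 29, 12] -> [32, 33, 50] -> [50, 33, 32]
  [24, 23, -45, 1, -2, 5, 13, 23, 30] -> [24, 23, 1, 5, 13, 23, 30] -> [24, 23, 1] -> [24, 23, 1]
  probe: [17, -8, -25, 1, 25, -25, 32, -3, -2] -> [17, 1, 25, 32] -> [17, 1, 25] -> [25, 17, 1]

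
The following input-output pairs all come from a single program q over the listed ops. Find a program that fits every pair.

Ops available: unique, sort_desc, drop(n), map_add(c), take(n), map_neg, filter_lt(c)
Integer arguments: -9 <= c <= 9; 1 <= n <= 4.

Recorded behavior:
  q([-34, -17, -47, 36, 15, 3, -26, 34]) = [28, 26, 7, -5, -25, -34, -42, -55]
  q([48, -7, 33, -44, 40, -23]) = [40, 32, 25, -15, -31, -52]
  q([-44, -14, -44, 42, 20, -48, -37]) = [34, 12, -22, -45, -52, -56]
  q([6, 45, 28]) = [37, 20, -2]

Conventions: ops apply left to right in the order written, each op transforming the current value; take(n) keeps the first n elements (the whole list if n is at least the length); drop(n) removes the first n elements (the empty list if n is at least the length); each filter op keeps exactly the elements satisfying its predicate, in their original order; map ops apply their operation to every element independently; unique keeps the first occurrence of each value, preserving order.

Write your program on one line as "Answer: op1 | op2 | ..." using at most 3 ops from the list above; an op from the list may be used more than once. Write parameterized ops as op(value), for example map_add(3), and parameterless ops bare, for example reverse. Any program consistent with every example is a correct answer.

unique | sort_desc | map_add(-8)

Check, running the answer program on each example:
  [-34, -17, -47, 36, 15, 3, -26, 34] -> [-34, -17, -47, 36, 15, 3, -26, 34] -> [36, 34, 15, 3, -17, -26, -34, -47] -> [28, 26, 7, -5, -25, -34, -42, -55]
  [48, -7, 33, -44, 40, -23] -> [48, -7, 33, -44, 40, -23] -> [48, 40, 33, -7, -23, -44] -> [40, 32, 25, -15, -31, -52]
  [-44, -14, -44, 42, 20, -48, -37] -> [-44, -14, 42, 20, -48, -37] -> [42, 20, -14, -37, -44, -48] -> [34, 12, -22, -45, -52, -56]
  [6, 45, 28] -> [6, 45, 28] -> [45, 28, 6] -> [37, 20, -2]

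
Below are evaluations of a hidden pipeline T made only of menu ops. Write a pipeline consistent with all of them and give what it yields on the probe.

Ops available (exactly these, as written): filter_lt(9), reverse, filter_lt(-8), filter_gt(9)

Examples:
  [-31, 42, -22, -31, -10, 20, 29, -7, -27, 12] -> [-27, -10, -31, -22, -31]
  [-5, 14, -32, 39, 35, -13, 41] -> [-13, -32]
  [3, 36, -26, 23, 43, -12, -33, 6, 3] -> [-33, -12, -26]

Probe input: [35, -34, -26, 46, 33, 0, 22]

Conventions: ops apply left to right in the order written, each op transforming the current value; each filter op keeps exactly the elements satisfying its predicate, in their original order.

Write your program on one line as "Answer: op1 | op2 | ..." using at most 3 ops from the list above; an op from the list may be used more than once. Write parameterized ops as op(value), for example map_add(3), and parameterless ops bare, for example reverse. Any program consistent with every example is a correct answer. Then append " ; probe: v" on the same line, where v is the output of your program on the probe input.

filter_lt(-8) | reverse ; probe: [-26, -34]

Check, running the answer program on each example:
  [-31, 42, -22, -31, -10, 20, 29, -7, -27, 12] -> [-31, -22, -31, -10, -27] -> [-27, -10, -31, -22, -31]
  [-5, 14, -32, 39, 35, -13, 41] -> [-32, -13] -> [-13, -32]
  [3, 36, -26, 23, 43, -12, -33, 6, 3] -> [-26, -12, -33] -> [-33, -12, -26]
  probe: [35, -34, -26, 46, 33, 0, 22] -> [-34, -26] -> [-26, -34]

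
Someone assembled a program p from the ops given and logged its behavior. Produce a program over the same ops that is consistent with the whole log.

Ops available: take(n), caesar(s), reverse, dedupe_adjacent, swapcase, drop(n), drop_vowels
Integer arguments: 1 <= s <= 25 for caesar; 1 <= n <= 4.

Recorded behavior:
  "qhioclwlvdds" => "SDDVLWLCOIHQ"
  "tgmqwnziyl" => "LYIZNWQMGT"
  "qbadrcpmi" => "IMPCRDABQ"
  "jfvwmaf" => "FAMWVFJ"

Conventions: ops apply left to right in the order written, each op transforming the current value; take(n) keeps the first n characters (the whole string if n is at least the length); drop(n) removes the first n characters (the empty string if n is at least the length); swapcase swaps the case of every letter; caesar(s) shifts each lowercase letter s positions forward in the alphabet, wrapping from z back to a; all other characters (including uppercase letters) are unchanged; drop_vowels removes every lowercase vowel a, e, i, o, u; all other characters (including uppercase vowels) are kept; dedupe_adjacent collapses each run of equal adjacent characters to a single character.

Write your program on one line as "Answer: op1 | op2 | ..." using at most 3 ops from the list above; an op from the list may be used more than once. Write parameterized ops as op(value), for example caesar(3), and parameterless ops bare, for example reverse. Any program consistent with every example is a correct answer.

swapcase | reverse

Check, running the answer program on each example:
  "qhioclwlvdds" -> "QHIOCLWLVDDS" -> "SDDVLWLCOIHQ"
  "tgmqwnziyl" -> "TGMQWNZIYL" -> "LYIZNWQMGT"
  "qbadrcpmi" -> "QBADRCPMI" -> "IMPCRDABQ"
  "jfvwmaf" -> "JFVWMAF" -> "FAMWVFJ"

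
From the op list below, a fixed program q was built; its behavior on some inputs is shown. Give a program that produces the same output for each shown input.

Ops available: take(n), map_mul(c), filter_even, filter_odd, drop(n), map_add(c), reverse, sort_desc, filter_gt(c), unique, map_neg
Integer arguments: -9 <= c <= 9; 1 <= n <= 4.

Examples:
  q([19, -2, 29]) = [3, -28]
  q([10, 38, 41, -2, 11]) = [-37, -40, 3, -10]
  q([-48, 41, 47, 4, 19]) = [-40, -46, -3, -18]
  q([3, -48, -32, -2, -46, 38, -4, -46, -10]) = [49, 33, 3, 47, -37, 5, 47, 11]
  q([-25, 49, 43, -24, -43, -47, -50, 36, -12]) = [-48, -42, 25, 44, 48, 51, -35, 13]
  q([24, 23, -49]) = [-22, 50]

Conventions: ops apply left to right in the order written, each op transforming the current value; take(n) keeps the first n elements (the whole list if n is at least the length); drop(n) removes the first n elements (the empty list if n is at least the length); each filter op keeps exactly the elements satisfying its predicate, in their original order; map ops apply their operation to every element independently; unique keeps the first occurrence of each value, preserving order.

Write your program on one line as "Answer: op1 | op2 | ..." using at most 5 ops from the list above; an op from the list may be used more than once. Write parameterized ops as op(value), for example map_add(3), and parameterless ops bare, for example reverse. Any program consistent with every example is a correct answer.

drop(1) | map_add(5) | map_add(-6) | map_neg

Check, running the answer program on each example:
  [19, -2, 29] -> [-2, 29] -> [3, 34] -> [-3, 28] -> [3, -28]
  [10, 38, 41, -2, 11] -> [38, 41, -2, 11] -> [43, 46, 3, 16] -> [37, 40, -3, 10] -> [-37, -40, 3, -10]
  [-48, 41, 47, 4, 19] -> [41, 47, 4, 19] -> [46, 52, 9, 24] -> [40, 46, 3, 18] -> [-40, -46, -3, -18]
  [3, -48, -32, -2, -46, 38, -4, -46, -10] -> [-48, -32, -2, -46, 38, -4, -46, -10] -> [-43, -27, 3, -41, 43, 1, -41, -5] -> [-49, -33, -3, -47, 37, -5, -47, -11] -> [49, 33, 3, 47, -37, 5, 47, 11]
  [-25, 49, 43, -24, -43, -47, -50, 36, -12] -> [49, 43, -24, -43, -47, -50, 36, -12] -> [54, 48, -19, -38, -42, -45, 41, -7] -> [48, 42, -25, -44, -48, -51, 35, -13] -> [-48, -42, 25, 44, 48, 51, -35, 13]
  [24, 23, -49] -> [23, -49] -> [28, -44] -> [22, -50] -> [-22, 50]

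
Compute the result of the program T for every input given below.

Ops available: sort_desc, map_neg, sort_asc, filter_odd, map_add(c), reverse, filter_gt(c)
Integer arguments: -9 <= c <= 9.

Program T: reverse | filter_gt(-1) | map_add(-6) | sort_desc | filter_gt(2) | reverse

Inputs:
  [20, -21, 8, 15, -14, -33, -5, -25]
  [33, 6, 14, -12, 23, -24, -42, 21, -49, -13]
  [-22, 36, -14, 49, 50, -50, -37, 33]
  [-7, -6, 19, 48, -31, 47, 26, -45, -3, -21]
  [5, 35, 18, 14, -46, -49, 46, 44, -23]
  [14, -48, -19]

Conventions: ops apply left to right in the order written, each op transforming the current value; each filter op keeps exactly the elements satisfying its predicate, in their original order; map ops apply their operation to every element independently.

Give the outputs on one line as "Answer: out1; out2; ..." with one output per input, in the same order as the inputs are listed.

[9, 14]; [8, 15, 17, 27]; [27, 30, 43, 44]; [13, 20, 41, 42]; [8, 12, 29, 38, 40]; [8]

Execution, op by op:
  [20, -21, 8, 15, -14, -33, -5, -25] -> [-25, -5, -33, -14, 15, 8, -21, 20] -> [15, 8, 20] -> [9, 2, 14] -> [14, 9, 2] -> [14, 9] -> [9, 14]
  [33, 6, 14, -12, 23, -24, -42, 21, -49, -13] -> [-13, -49, 21, -42, -24, 23, -12, 14, 6, 33] -> [21, 23, 14, 6, 33] -> [15, 17, 8, 0, 27] -> [27, 17, 15, 8, 0] -> [27, 17, 15, 8] -> [8, 15, 17, 27]
  [-22, 36, -14, 49, 50, -50, -37, 33] -> [33, -37, -50, 50, 49, -14, 36, -22] -> [33, 50, 49, 36] -> [27, 44, 43, 30] -> [44, 43, 30, 27] -> [44, 43, 30, 27] -> [27, 30, 43, 44]
  [-7, -6, 19, 48, -31, 47, 26, -45, -3, -21] -> [-21, -3, -45, 26, 47, -31, 48, 19, -6, -7] -> [26, 47, 48, 19] -> [20, 41, 42, 13] -> [42, 41, 20, 13] -> [42, 41, 20, 13] -> [13, 20, 41, 42]
  [5, 35, 18, 14, -46, -49, 46, 44, -23] -> [-23, 44, 46, -49, -46, 14, 18, 35, 5] -> [44, 46, 14, 18, 35, 5] -> [38, 40, 8, 12, 29, -1] -> [40, 38, 29, 12, 8, -1] -> [40, 38, 29, 12, 8] -> [8, 12, 29, 38, 40]
  [14, -48, -19] -> [-19, -48, 14] -> [14] -> [8] -> [8] -> [8] -> [8]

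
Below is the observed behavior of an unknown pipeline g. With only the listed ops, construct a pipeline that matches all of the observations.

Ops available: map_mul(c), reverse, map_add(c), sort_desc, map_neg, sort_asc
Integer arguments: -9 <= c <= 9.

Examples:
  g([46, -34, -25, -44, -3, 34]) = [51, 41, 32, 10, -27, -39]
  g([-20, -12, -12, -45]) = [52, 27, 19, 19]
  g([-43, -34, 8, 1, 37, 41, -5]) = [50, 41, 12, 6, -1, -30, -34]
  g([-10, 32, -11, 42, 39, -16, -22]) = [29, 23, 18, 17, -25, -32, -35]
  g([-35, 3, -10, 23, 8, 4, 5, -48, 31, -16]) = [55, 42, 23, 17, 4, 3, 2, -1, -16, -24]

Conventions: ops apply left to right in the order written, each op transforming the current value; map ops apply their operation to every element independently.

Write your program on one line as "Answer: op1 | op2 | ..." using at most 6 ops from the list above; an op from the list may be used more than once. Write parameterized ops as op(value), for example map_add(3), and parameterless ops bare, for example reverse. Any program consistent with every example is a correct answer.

map_add(-7) | map_neg | sort_asc | map_neg | reverse | map_neg

Check, running the answer program on each example:
  [46, -34, -25, -44, -3, 34] -> [39, -41, -32, -51, -10, 27] -> [-39, 41, 32, 51, 10, -27] -> [-39, -27, 10, 32, 41, 51] -> [39, 27, -10, -32, -41, -51] -> [-51, -41, -32, -10, 27, 39] -> [51, 41, 32, 10, -27, -39]
  [-20, -12, -12, -45] -> [-27, -19, -19, -52] -> [27, 19, 19, 52] -> [19, 19, 27, 52] -> [-19, -19, -27, -52] -> [-52, -27, -19, -19] -> [52, 27, 19, 19]
  [-43, -34, 8, 1, 37, 41, -5] -> [-50, -41, 1, -6, 30, 34, -12] -> [50, 41, -1, 6, -30, -34, 12] -> [-34, -30, -1, 6, 12, 41, 50] -> [34, 30, 1, -6, -12, -41, -50] -> [-50, -41, -12, -6, 1, 30, 34] -> [50, 41, 12, 6, -1, -30, -34]
  [-10, 32, -11, 42, 39, -16, -22] -> [-17, 25, -18, 35, 32, -23, -29] -> [17, -25, 18, -35, -32, 23, 29] -> [-35, -32, -25, 17, 18, 23, 29] -> [35, 32, 25, -17, -18, -23, -29] -> [-29, -23, -18, -17, 25, 32, 35] -> [29, 23, 18, 17, -25, -32, -35]
  [-35, 3, -10, 23, 8, 4, 5, -48, 31, -16] -> [-42, -4, -17, 16, 1, -3, -2, -55, 24, -23] -> [42, 4, 17, -16, -1, 3, 2, 55, -24, 23] -> [-24, -16, -1, 2, 3, 4, 17, 23, 42, 55] -> [24, 16, 1, -2, -3, -4, -17, -23, -42, -55] -> [-55, -42, -23, -17, -4, -3, -2, 1, 16, 24] -> [55, 42, 23, 17, 4, 3, 2, -1, -16, -24]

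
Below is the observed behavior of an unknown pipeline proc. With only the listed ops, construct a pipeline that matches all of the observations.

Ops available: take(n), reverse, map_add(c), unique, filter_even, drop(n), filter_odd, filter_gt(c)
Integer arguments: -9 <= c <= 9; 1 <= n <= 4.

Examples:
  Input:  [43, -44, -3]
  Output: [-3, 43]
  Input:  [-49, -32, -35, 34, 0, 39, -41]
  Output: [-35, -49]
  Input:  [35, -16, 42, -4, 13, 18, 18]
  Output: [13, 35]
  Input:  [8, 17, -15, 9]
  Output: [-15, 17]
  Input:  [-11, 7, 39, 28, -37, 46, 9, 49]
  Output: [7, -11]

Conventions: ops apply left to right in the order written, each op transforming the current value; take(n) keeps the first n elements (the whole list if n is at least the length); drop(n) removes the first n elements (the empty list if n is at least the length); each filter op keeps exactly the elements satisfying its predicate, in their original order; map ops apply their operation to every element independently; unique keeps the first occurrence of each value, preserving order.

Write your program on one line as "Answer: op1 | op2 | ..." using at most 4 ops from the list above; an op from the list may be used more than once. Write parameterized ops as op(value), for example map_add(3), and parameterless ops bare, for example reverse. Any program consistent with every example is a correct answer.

filter_odd | take(2) | reverse

Check, running the answer program on each example:
  [43, -44, -3] -> [43, -3] -> [43, -3] -> [-3, 43]
  [-49, -32, -35, 34, 0, 39, -41] -> [-49, -35, 39, -41] -> [-49, -35] -> [-35, -49]
  [35, -16, 42, -4, 13, 18, 18] -> [35, 13] -> [35, 13] -> [13, 35]
  [8, 17, -15, 9] -> [17, -15, 9] -> [17, -15] -> [-15, 17]
  [-11, 7, 39, 28, -37, 46, 9, 49] -> [-11, 7, 39, -37, 9, 49] -> [-11, 7] -> [7, -11]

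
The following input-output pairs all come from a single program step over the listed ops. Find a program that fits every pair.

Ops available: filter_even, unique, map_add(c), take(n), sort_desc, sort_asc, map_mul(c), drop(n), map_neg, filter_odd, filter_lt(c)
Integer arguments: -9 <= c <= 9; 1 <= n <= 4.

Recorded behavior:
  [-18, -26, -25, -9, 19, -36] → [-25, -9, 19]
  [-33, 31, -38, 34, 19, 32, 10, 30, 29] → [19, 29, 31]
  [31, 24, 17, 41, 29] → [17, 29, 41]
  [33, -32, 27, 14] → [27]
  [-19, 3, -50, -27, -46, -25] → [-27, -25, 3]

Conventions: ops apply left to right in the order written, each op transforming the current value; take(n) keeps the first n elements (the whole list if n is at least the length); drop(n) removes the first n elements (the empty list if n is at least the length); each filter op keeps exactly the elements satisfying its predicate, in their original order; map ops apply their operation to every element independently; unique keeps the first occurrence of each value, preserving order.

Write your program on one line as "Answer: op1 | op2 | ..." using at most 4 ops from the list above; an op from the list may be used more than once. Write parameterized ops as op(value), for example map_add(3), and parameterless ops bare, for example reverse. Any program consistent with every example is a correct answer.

drop(1) | filter_odd | sort_desc | sort_asc

Check, running the answer program on each example:
  [-18, -26, -25, -9, 19, -36] -> [-26, -25, -9, 19, -36] -> [-25, -9, 19] -> [19, -9, -25] -> [-25, -9, 19]
  [-33, 31, -38, 34, 19, 32, 10, 30, 29] -> [31, -38, 34, 19, 32, 10, 30, 29] -> [31, 19, 29] -> [31, 29, 19] -> [19, 29, 31]
  [31, 24, 17, 41, 29] -> [24, 17, 41, 29] -> [17, 41, 29] -> [41, 29, 17] -> [17, 29, 41]
  [33, -32, 27, 14] -> [-32, 27, 14] -> [27] -> [27] -> [27]
  [-19, 3, -50, -27, -46, -25] -> [3, -50, -27, -46, -25] -> [3, -27, -25] -> [3, -25, -27] -> [-27, -25, 3]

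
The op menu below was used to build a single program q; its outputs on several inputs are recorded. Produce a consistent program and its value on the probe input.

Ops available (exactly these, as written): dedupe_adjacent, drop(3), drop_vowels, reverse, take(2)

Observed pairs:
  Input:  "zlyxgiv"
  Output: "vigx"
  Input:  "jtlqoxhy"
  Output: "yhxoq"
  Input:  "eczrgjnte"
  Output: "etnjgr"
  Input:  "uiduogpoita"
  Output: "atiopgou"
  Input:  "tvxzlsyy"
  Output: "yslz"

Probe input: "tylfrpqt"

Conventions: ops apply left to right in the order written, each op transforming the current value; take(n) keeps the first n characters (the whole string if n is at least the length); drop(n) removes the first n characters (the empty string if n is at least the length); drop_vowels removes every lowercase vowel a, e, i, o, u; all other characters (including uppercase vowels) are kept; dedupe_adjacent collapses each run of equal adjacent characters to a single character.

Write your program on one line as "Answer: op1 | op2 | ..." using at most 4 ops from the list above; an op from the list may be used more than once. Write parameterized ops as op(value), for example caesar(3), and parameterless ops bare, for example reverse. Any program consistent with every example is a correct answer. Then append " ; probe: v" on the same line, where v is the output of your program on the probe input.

dedupe_adjacent | drop(3) | reverse ; probe: "tqprf"

Check, running the answer program on each example:
  "zlyxgiv" -> "zlyxgiv" -> "xgiv" -> "vigx"
  "jtlqoxhy" -> "jtlqoxhy" -> "qoxhy" -> "yhxoq"
  "eczrgjnte" -> "eczrgjnte" -> "rgjnte" -> "etnjgr"
  "uiduogpoita" -> "uiduogpoita" -> "uogpoita" -> "atiopgou"
  "tvxzlsyy" -> "tvxzlsy" -> "zlsy" -> "yslz"
  probe: "tylfrpqt" -> "tylfrpqt" -> "frpqt" -> "tqprf"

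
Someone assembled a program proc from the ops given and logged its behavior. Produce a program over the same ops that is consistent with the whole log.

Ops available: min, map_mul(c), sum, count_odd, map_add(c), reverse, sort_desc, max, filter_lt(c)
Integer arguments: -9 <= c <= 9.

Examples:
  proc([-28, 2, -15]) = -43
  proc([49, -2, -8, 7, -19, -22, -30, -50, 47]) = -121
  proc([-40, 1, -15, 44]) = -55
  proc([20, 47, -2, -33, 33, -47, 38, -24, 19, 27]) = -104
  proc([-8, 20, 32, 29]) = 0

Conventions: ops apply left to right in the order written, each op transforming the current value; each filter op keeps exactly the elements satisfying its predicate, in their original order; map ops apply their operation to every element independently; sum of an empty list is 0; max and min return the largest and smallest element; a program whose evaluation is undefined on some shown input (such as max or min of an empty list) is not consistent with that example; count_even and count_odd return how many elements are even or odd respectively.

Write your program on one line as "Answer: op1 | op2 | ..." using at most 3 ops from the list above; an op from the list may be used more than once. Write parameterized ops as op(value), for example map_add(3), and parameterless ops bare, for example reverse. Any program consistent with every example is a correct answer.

filter_lt(-9) | sum

Check, running the answer program on each example:
  [-28, 2, -15] -> [-28, -15] -> -43
  [49, -2, -8, 7, -19, -22, -30, -50, 47] -> [-19, -22, -30, -50] -> -121
  [-40, 1, -15, 44] -> [-40, -15] -> -55
  [20, 47, -2, -33, 33, -47, 38, -24, 19, 27] -> [-33, -47, -24] -> -104
  [-8, 20, 32, 29] -> [] -> 0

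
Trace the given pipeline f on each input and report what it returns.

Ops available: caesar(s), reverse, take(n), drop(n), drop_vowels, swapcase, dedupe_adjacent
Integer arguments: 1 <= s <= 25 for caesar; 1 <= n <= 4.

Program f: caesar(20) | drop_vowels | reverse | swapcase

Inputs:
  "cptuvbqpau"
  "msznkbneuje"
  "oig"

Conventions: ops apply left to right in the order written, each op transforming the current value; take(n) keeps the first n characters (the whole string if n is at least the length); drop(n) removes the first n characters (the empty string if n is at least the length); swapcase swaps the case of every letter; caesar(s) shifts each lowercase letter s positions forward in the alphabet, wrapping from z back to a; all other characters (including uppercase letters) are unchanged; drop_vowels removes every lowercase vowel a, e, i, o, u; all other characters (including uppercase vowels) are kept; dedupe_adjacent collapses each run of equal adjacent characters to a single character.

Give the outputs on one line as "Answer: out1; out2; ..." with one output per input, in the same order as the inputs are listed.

"JKVPNJW"; "YDYHVHTMG"; "C"

Execution, op by op:
  "cptuvbqpau" -> "wjnopvkjuo" -> "wjnpvkj" -> "jkvpnjw" -> "JKVPNJW"
  "msznkbneuje" -> "gmthevhyody" -> "gmthvhydy" -> "ydyhvhtmg" -> "YDYHVHTMG"
  "oig" -> "ica" -> "c" -> "c" -> "C"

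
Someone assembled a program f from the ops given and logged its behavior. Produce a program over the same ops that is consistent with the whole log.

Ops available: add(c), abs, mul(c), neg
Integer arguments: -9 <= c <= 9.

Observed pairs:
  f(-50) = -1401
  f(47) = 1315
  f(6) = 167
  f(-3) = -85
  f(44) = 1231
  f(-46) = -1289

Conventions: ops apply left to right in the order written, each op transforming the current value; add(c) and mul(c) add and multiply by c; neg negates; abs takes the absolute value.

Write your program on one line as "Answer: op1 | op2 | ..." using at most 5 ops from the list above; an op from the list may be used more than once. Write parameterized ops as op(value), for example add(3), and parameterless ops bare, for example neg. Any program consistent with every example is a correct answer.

mul(4) | mul(-7) | add(1) | neg

Check, running the answer program on each example:
  -50 -> -200 -> 1400 -> 1401 -> -1401
  47 -> 188 -> -1316 -> -1315 -> 1315
  6 -> 24 -> -168 -> -167 -> 167
  -3 -> -12 -> 84 -> 85 -> -85
  44 -> 176 -> -1232 -> -1231 -> 1231
  -46 -> -184 -> 1288 -> 1289 -> -1289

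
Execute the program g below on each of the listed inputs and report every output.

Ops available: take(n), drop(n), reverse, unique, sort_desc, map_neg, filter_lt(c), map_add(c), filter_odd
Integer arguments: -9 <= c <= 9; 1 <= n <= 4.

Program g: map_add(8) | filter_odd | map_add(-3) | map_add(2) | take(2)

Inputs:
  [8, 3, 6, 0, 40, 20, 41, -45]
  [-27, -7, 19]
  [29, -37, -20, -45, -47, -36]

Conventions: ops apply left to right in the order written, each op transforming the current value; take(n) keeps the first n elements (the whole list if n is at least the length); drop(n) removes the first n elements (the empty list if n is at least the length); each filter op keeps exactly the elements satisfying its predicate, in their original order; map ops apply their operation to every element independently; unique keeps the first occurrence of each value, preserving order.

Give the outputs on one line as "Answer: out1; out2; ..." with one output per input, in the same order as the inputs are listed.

[10, 48]; [-20, 0]; [36, -30]

Execution, op by op:
  [8, 3, 6, 0, 40, 20, 41, -45] -> [16, 11, 14, 8, 48, 28, 49, -37] -> [11, 49, -37] -> [8, 46, -40] -> [10, 48, -38] -> [10, 48]
  [-27, -7, 19] -> [-19, 1, 27] -> [-19, 1, 27] -> [-22, -2, 24] -> [-20, 0, 26] -> [-20, 0]
  [29, -37, -20, -45, -47, -36] -> [37, -29, -12, -37, -39, -28] -> [37, -29, -37, -39] -> [34, -32, -40, -42] -> [36, -30, -38, -40] -> [36, -30]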